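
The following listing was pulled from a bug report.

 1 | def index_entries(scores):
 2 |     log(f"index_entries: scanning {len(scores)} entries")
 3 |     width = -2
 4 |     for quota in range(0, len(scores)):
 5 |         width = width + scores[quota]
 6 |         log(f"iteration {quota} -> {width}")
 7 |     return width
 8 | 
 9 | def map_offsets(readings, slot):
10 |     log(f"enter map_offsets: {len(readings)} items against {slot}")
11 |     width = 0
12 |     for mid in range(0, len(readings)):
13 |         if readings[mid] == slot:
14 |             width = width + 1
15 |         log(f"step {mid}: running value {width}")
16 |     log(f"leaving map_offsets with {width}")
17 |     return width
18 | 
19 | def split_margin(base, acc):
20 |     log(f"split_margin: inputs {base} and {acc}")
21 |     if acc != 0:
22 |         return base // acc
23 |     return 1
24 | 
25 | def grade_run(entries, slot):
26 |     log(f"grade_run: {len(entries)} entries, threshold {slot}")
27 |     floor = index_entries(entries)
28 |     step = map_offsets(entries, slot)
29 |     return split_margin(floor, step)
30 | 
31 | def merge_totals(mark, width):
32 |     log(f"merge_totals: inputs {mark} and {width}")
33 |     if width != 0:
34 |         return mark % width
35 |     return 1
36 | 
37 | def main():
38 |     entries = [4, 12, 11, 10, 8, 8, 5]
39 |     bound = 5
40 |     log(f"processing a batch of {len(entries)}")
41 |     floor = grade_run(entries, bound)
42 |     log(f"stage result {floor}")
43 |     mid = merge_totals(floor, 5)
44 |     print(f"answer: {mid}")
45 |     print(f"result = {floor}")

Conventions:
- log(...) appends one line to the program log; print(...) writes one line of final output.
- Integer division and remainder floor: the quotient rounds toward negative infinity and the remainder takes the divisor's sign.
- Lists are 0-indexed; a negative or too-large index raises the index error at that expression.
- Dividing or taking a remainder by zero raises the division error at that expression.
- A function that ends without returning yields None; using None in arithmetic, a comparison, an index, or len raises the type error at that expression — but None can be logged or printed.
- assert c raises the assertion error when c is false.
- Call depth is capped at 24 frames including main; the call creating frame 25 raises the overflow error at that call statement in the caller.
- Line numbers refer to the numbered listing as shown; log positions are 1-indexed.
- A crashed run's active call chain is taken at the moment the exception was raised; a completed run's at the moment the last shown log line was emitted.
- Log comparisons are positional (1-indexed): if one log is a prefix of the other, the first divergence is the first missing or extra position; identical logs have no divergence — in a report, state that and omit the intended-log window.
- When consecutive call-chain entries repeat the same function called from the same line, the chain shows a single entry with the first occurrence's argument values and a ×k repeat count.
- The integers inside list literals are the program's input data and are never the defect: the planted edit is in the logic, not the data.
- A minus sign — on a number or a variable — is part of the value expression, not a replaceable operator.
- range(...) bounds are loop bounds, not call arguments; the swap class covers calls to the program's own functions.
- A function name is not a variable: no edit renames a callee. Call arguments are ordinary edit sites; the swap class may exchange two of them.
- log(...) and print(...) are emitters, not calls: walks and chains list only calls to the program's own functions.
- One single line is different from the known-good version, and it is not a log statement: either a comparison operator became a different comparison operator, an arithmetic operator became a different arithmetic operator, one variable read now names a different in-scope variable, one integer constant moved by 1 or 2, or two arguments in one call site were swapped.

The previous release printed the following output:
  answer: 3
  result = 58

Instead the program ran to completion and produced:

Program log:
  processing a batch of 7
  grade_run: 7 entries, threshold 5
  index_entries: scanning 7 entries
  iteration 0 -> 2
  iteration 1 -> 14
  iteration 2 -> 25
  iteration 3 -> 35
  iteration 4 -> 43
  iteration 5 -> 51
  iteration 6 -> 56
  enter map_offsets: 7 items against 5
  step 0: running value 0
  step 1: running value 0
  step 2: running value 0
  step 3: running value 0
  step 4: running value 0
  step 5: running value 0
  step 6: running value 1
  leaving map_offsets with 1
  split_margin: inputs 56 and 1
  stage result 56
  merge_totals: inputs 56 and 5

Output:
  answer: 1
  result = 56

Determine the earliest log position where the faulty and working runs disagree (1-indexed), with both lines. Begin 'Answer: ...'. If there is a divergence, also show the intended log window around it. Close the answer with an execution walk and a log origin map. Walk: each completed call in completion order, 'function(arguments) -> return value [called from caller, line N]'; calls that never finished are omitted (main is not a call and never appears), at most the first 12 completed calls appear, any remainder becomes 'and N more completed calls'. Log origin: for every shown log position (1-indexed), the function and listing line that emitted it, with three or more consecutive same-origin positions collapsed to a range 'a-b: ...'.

Answer: position 4; shown 'iteration 0 -> 2' vs intended 'iteration 0 -> 4'.
Intended log window:
  2: grade_run: 7 entries, threshold 5
  3: index_entries: scanning 7 entries
  4: iteration 0 -> 4
  5: iteration 1 -> 16
Execution walk:
  index_entries([4, 12, 11, 10, 8, 8, 5]) -> 56  [called from grade_run, line 27]
  map_offsets([4, 12, 11, 10, 8, 8, 5], 5) -> 1  [called from grade_run, line 28]
  split_margin(56, 1) -> 56  [called from grade_run, line 29]
  grade_run([4, 12, 11, 10, 8, 8, 5], 5) -> 56  [called from main, line 41]
  merge_totals(56, 5) -> 1  [called from main, line 43]
Origin of each log line:
  1: logged in main at line 40
  2: logged in grade_run at line 26
  3: logged in index_entries at line 2
  4-10: logged in index_entries at line 6
  11: logged in map_offsets at line 10
  12-18: logged in map_offsets at line 15
  19: logged in map_offsets at line 16
  20: logged in split_margin at line 20
  21: logged in main at line 42
  22: logged in merge_totals at line 32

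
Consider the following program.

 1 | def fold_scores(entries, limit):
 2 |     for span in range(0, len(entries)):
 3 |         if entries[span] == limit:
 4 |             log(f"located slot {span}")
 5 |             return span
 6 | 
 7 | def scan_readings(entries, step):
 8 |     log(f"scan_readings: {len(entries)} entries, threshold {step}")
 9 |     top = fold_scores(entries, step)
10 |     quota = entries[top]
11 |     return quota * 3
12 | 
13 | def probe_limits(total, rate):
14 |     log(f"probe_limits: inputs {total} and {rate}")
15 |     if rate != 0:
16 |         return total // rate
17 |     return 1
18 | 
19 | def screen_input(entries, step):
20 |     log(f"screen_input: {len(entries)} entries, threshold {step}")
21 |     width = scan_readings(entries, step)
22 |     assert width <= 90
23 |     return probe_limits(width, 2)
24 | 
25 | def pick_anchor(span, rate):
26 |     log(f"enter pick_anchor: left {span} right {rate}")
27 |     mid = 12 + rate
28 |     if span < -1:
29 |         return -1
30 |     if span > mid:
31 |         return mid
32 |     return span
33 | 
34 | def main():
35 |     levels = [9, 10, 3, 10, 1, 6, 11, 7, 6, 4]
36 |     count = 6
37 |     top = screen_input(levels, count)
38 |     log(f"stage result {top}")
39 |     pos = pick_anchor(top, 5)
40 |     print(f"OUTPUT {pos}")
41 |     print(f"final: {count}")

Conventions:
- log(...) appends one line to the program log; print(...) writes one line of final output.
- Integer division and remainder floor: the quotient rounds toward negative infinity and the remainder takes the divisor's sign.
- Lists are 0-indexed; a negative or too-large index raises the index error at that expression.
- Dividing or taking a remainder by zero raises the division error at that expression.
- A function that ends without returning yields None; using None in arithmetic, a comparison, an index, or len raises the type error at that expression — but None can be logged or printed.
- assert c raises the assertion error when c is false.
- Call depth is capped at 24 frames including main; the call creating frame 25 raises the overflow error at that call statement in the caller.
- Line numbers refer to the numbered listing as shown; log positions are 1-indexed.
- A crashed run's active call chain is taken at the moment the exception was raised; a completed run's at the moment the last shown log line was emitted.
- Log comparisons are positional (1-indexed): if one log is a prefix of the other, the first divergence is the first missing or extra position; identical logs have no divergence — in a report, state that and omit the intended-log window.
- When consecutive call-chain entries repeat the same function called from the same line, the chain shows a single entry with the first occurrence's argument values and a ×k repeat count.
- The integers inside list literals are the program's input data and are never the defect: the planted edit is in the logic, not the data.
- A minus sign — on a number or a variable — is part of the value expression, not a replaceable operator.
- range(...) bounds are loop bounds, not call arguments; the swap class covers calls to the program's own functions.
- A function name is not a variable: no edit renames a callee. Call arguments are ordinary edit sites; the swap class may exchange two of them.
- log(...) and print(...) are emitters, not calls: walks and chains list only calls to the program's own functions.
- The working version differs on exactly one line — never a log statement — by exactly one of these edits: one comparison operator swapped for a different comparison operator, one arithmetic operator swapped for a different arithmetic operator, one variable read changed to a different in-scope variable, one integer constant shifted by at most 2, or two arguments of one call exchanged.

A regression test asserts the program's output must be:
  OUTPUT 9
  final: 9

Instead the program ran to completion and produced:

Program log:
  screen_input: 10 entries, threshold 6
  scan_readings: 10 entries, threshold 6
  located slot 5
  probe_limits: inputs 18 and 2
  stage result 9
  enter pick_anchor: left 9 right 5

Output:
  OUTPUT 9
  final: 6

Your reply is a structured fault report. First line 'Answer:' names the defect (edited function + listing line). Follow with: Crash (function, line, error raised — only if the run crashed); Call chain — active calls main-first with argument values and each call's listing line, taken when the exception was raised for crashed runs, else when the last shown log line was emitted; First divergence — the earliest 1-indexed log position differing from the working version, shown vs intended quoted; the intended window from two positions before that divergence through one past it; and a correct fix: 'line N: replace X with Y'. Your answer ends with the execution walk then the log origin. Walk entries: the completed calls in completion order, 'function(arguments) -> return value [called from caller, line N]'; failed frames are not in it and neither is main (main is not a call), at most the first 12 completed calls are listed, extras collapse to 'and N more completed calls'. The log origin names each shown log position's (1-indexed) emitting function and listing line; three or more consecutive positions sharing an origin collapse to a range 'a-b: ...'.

Answer: the defect is in main at line 41.
The tell: Every logged value matches the working version; the printed result is what differs.
Call chain: main -> pick_anchor(9, 5) (called at line 39).
First divergence: none; the two logs match at every position.
Execution walk:
  fold_scores([9, 10, 3, 10, 1, 6, 11, 7, 6, 4], 6) -> 5  [called from scan_readings, line 9]
  scan_readings([9, 10, 3, 10, 1, 6, 11, 7, 6, 4], 6) -> 18  [called from screen_input, line 21]
  probe_limits(18, 2) -> 9  [called from screen_input, line 23]
  screen_input([9, 10, 3, 10, 1, 6, 11, 7, 6, 4], 6) -> 9  [called from main, line 37]
  pick_anchor(9, 5) -> 9  [called from main, line 39]
Log origins:
  1 — screen_input, line 20
  2 — scan_readings, line 8
  3 — fold_scores, line 4
  4 — probe_limits, line 14
  5 — main, line 38
  6 — pick_anchor, line 26
A correct fix: line 41: replace `count` with `top`.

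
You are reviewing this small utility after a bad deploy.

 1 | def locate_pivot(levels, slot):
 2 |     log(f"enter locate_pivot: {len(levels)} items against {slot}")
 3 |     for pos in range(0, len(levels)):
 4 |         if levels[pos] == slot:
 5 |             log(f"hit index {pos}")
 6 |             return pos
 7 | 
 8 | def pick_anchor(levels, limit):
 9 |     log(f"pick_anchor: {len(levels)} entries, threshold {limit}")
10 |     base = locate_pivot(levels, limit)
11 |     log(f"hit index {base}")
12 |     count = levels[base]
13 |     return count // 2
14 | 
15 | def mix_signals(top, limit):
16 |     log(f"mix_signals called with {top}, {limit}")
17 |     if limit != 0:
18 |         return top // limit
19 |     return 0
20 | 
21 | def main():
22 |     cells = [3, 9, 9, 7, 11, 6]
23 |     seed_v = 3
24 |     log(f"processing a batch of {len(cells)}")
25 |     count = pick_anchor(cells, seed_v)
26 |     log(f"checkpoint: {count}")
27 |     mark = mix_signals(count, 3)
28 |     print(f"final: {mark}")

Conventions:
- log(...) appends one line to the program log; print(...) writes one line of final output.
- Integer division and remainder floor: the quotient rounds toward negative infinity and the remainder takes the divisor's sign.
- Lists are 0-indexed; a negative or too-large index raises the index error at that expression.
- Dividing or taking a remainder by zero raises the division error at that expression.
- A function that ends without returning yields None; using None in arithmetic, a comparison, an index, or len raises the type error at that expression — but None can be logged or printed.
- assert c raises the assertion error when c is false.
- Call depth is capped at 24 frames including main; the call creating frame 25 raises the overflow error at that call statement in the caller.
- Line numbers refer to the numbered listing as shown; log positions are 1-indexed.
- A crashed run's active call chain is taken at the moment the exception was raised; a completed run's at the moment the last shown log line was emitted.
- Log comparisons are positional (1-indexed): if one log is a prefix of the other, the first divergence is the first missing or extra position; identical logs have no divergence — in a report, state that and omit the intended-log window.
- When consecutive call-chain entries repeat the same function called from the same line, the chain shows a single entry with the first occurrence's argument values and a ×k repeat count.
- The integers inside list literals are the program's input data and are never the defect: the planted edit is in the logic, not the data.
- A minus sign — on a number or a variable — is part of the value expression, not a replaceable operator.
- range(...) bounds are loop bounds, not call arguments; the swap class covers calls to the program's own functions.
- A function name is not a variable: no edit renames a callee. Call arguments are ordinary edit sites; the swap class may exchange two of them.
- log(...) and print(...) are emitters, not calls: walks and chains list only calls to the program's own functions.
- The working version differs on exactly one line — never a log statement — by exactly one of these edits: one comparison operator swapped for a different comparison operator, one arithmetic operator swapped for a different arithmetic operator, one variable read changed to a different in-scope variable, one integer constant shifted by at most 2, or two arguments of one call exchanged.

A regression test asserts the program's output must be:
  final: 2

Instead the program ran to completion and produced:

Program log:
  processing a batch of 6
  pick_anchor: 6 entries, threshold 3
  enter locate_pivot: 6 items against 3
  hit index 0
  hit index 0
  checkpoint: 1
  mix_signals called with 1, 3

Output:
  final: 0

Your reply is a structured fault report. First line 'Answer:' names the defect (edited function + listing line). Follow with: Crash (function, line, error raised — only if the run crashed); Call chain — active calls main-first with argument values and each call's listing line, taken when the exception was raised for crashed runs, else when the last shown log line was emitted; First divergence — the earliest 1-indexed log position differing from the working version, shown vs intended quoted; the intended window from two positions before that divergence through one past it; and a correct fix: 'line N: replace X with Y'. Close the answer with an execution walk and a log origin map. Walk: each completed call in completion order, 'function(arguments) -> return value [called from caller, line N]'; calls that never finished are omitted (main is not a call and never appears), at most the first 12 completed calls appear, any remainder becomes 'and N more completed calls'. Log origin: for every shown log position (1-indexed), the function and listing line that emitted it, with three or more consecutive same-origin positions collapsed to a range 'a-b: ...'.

Answer: the defect is in pick_anchor at line 13.
The tell: The log first diverges at position 6: the faulty run prints 'checkpoint: 1' where the working version prints 'checkpoint: 6'.
Call chain: main -> mix_signals(1, 3) (called at line 27).
First divergence: position 6 — shown 'checkpoint: 1', intended 'checkpoint: 6'.
Intended log window:
  4: hit index 0
  5: hit index 0
  6: checkpoint: 6
  7: mix_signals called with 6, 3
Execution walk:
  locate_pivot([3, 9, 9, 7, 11, 6], 3) -> 0  [called from pick_anchor, line 10]
  pick_anchor([3, 9, 9, 7, 11, 6], 3) -> 1  [called from main, line 25]
  mix_signals(1, 3) -> 0  [called from main, line 27]
Log origin:
  1: from main, line 24
  2: from pick_anchor, line 9
  3: from locate_pivot, line 2
  4: from locate_pivot, line 5
  5: from pick_anchor, line 11
  6: from main, line 26
  7: from mix_signals, line 16
A correct fix: line 13: replace `//` with `*`.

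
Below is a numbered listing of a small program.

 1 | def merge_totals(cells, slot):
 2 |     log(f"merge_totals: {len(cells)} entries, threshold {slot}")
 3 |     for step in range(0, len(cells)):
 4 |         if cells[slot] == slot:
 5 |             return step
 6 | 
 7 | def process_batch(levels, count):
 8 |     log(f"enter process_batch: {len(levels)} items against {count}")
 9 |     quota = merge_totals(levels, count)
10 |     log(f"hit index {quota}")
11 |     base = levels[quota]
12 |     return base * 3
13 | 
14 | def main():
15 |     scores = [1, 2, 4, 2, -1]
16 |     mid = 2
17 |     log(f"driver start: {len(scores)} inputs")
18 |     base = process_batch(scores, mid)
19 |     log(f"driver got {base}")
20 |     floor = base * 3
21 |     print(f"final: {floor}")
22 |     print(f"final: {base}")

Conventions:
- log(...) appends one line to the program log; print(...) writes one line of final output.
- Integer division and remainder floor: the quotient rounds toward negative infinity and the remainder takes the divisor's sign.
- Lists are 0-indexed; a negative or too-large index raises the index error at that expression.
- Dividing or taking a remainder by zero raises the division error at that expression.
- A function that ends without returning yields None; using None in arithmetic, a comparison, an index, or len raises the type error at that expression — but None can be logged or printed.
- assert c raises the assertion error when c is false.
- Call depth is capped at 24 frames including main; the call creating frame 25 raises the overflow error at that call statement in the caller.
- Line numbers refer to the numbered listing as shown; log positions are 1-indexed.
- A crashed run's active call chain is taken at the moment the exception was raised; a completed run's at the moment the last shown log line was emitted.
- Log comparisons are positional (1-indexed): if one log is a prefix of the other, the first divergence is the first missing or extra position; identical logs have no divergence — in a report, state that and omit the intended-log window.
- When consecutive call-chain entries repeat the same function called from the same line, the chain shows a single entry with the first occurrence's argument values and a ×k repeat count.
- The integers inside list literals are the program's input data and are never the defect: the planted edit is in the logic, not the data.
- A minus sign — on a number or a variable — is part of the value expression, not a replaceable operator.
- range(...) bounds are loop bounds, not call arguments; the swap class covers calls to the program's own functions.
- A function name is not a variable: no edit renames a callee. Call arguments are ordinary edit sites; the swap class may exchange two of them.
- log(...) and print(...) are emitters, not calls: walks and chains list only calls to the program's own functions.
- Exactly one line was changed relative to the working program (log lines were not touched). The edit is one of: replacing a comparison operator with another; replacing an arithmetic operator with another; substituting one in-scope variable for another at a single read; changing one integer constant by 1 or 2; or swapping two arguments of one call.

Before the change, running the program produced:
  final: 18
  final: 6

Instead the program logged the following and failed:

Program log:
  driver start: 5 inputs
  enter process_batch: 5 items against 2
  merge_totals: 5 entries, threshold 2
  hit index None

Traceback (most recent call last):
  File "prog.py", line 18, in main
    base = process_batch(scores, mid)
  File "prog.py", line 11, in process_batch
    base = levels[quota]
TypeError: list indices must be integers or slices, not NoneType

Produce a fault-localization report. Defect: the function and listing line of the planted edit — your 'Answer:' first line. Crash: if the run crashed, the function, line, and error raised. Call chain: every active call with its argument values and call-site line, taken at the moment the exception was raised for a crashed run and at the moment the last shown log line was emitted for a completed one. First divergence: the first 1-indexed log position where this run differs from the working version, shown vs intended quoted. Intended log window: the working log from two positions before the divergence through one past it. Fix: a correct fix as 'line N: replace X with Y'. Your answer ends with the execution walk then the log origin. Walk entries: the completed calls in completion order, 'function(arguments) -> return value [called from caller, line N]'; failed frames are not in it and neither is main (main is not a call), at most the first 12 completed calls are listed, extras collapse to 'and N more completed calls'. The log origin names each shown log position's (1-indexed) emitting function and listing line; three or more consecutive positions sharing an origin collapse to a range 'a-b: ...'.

Answer: the defect is in merge_totals at line 4.
The tell: Everything matches until log position 4, which reads 'hit index None' in place of 'hit index 1'.
Crash: process_batch, line 11, TypeError.
Call chain: main -> process_batch([1, 2, 4, 2, -1], 2) (called at line 18).
First divergence: position 4 — shown 'hit index None', intended 'hit index 1'.
Intended log window:
  2: enter process_batch: 5 items against 2
  3: merge_totals: 5 entries, threshold 2
  4: hit index 1
  5: driver got 6
Execution walk:
  merge_totals([1, 2, 4, 2, -1], 2) -> None  [called from process_batch, line 9]
Log origins:
  1: logged in main at line 17
  2: logged in process_batch at line 8
  3: logged in merge_totals at line 2
  4: logged in process_batch at line 10
A correct fix: line 4: replace `cells[slot]` with `cells[step]`.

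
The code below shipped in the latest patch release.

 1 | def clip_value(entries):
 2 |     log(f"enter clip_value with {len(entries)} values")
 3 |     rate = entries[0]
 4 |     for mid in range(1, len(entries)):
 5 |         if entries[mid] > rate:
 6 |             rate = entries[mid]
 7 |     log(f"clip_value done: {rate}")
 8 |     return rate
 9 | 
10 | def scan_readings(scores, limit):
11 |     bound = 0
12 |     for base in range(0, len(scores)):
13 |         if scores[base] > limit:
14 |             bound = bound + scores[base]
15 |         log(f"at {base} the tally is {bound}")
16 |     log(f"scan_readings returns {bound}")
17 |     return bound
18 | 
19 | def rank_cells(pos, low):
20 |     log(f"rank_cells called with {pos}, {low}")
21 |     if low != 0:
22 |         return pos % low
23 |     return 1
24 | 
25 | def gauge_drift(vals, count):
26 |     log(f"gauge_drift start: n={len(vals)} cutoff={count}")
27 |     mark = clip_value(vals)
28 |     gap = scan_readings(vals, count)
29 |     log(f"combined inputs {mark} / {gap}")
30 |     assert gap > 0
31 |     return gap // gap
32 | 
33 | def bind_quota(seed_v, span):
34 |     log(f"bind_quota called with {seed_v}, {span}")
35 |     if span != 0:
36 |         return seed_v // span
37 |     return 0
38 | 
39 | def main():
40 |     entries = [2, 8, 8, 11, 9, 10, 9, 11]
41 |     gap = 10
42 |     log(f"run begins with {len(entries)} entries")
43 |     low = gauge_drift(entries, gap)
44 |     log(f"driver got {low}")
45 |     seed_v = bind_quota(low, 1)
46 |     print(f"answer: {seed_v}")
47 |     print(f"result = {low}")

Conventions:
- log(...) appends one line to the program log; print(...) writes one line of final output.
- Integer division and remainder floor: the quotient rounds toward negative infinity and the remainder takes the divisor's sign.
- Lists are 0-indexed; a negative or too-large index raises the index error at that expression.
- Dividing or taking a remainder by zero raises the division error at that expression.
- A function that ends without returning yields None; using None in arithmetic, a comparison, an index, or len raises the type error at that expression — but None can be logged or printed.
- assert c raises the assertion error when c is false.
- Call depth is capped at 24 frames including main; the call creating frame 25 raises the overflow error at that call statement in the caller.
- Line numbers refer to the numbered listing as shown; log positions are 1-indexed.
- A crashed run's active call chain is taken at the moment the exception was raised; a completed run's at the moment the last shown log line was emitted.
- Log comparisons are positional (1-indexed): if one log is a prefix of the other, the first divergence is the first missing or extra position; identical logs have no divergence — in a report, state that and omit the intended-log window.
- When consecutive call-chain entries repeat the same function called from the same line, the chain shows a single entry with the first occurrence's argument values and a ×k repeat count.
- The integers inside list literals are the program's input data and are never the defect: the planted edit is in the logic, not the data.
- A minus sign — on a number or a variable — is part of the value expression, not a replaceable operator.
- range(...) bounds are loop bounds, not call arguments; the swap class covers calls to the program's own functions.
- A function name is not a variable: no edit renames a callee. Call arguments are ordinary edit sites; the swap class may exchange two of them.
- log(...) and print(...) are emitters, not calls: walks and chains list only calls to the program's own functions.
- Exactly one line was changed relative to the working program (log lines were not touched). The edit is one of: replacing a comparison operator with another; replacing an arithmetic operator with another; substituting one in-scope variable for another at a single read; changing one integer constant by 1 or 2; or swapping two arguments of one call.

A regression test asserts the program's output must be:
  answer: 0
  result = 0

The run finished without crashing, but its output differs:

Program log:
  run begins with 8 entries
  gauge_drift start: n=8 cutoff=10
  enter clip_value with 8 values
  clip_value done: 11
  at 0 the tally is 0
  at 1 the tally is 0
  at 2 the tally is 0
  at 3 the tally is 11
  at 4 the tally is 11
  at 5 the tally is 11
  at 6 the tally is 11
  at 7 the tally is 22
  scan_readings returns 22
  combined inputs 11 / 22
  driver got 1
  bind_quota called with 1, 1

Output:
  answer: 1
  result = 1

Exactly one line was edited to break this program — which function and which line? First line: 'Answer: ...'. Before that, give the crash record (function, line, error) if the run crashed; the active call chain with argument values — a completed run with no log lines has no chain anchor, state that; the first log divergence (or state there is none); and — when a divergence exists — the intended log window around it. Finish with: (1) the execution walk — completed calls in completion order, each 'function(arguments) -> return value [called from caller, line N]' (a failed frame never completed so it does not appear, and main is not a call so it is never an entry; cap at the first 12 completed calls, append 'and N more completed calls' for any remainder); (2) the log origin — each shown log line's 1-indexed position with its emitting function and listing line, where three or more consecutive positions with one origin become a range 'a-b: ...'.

Answer: the defect is in gauge_drift at line 31.
Key fact: The log first diverges at position 15: the faulty run prints 'driver got 1' where the working version prints 'driver got 0'.
Call chain: main -> bind_quota(1, 1) (called at line 45).
First divergence: position 15 — shown 'driver got 1', intended 'driver got 0'.
Intended log window:
  13: scan_readings returns 22
  14: combined inputs 11 / 22
  15: driver got 0
  16: bind_quota called with 0, 1
Execution walk:
  clip_value([2, 8, 8, 11, 9, 10, 9, 11]) -> 11  [called from gauge_drift, line 27]
  scan_readings([2, 8, 8, 11, 9, 10, 9, 11], 10) -> 22  [called from gauge_drift, line 28]
  gauge_drift([2, 8, 8, 11, 9, 10, 9, 11], 10) -> 1  [called from main, line 43]
  bind_quota(1, 1) -> 1  [called from main, line 45]
Log origin:
  1: logged in main at line 42
  2: logged in gauge_drift at line 26
  3: logged in clip_value at line 2
  4: logged in clip_value at line 7
  5-12: logged in scan_readings at line 15
  13: logged in scan_readings at line 16
  14: logged in gauge_drift at line 29
  15: logged in main at line 44
  16: logged in bind_quota at line 34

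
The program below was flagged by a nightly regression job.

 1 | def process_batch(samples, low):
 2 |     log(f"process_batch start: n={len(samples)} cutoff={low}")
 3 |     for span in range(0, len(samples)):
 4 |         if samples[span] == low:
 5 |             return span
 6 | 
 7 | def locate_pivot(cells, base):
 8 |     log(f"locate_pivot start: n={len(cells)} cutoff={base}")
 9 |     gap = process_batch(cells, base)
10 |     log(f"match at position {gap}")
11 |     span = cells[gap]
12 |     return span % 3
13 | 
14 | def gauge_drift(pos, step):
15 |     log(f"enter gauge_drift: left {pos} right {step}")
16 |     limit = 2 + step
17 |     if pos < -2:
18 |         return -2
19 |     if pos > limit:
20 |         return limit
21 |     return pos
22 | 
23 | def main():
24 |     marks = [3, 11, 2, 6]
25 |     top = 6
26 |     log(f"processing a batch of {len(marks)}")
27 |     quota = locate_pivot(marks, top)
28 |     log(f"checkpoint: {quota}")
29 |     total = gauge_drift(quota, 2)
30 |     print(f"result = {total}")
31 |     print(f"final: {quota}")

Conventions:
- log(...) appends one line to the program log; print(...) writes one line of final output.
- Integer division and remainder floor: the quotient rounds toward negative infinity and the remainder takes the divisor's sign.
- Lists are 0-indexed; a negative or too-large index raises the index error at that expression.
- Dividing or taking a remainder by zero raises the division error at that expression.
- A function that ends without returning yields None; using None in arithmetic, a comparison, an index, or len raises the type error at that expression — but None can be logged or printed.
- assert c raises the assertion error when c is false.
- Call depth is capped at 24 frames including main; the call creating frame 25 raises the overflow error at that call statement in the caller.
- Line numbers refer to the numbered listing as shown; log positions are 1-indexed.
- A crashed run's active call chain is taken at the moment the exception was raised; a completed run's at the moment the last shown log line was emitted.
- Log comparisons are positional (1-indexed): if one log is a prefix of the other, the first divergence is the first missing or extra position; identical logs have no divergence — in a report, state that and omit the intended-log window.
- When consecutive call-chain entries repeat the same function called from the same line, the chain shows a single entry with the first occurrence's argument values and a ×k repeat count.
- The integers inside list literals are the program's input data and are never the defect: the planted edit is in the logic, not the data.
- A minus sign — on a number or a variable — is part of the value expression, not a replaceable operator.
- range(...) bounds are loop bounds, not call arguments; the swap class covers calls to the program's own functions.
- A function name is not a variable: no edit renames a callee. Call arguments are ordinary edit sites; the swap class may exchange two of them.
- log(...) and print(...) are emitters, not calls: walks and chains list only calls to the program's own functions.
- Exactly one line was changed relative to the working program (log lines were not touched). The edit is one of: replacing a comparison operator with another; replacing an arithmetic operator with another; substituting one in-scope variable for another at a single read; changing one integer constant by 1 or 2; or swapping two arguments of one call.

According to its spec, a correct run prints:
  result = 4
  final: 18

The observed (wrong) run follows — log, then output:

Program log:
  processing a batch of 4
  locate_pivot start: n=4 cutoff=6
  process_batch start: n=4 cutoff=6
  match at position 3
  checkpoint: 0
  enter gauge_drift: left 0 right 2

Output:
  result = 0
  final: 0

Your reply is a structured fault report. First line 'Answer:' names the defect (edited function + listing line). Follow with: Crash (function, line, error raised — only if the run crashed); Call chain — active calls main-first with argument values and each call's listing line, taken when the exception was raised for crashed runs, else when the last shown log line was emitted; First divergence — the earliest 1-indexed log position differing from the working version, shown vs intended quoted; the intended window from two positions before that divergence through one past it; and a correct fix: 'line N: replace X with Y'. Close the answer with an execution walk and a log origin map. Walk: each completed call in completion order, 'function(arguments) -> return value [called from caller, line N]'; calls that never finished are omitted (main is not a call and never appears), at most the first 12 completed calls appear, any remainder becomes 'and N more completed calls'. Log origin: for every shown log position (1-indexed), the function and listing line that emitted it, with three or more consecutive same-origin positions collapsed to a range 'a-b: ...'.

Answer: the defect is in locate_pivot at line 12.
Key observation: Everything matches until log position 5, which reads 'checkpoint: 0' in place of 'checkpoint: 18'.
Call chain: main -> gauge_drift(0, 2) (called at line 29).
First divergence: position 5; shown 'checkpoint: 0' vs intended 'checkpoint: 18'.
Intended log window:
  3: process_batch start: n=4 cutoff=6
  4: match at position 3
  5: checkpoint: 18
  6: enter gauge_drift: left 18 right 2
Execution walk:
  process_batch([3, 11, 2, 6], 6) -> 3  [called from locate_pivot, line 9]
  locate_pivot([3, 11, 2, 6], 6) -> 0  [called from main, line 27]
  gauge_drift(0, 2) -> 0  [called from main, line 29]
Origin of each log line:
  1: from main, line 26
  2: from locate_pivot, line 8
  3: from process_batch, line 2
  4: from locate_pivot, line 10
  5: from main, line 28
  6: from gauge_drift, line 15
A correct fix: line 12: replace `%` with `*`.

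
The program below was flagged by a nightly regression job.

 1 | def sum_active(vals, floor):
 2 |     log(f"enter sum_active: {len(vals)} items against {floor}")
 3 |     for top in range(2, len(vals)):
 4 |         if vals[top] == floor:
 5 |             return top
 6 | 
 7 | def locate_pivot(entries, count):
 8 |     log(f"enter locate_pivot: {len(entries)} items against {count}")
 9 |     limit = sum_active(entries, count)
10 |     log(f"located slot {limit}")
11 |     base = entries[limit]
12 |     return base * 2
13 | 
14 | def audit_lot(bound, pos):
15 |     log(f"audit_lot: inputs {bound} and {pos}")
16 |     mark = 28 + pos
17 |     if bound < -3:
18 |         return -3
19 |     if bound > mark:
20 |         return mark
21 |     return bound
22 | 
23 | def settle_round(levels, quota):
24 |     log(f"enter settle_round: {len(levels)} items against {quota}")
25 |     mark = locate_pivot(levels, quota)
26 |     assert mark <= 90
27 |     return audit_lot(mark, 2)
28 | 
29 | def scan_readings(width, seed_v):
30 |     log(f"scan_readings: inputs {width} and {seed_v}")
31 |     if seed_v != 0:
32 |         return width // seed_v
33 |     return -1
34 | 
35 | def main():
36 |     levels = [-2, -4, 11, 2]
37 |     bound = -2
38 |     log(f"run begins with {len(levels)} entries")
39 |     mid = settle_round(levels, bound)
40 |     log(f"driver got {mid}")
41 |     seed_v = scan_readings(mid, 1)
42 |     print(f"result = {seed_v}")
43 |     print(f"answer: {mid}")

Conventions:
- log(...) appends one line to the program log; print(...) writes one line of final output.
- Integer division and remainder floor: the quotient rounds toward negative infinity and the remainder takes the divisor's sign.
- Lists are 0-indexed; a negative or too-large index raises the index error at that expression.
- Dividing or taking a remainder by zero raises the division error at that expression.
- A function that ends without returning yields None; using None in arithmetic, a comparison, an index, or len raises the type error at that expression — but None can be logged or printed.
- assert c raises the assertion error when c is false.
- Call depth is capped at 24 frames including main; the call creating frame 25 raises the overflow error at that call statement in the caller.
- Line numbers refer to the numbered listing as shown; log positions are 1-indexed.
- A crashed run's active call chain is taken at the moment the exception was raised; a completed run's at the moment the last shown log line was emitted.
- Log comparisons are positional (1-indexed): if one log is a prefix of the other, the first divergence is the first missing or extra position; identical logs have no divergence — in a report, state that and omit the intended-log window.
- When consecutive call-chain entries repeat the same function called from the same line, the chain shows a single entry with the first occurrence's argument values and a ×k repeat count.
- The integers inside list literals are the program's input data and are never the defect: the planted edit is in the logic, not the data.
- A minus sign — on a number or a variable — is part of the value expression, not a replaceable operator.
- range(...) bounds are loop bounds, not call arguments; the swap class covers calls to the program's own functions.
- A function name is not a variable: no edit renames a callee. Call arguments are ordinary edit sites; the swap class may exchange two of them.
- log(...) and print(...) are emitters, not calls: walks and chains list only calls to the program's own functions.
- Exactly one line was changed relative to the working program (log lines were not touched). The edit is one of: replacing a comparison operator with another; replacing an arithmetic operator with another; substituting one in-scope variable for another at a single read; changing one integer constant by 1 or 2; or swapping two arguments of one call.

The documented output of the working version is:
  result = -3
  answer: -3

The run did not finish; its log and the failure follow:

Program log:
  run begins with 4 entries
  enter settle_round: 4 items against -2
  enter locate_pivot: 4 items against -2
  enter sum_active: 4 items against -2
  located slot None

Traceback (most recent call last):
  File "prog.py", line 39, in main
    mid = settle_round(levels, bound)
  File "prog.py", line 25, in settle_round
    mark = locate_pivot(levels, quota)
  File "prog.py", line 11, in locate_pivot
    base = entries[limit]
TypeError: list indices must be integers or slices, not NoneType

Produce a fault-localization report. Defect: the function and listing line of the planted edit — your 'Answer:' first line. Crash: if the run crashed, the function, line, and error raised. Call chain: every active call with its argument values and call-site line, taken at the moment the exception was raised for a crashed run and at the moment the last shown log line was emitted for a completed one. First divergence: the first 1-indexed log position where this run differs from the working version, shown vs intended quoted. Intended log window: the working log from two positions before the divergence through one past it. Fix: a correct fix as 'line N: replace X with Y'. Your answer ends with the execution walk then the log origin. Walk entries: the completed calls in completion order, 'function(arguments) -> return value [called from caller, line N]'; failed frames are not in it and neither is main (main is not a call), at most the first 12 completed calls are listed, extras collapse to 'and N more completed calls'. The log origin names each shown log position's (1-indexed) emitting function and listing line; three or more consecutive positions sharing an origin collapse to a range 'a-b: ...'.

Answer: the defect is in sum_active at line 3.
Core observation: The earliest visible damage is log position 5 — 'located slot None' rather than the intended 'located slot 0'.
Crash: locate_pivot, line 11, TypeError.
Call chain: main -> settle_round([-2, -4, 11, 2], -2) (called at line 39) -> locate_pivot([-2, -4, 11, 2], -2) (called at line 25).
First divergence: position 5; shown 'located slot None' vs intended 'located slot 0'.
Intended log window:
  3: enter locate_pivot: 4 items against -2
  4: enter sum_active: 4 items against -2
  5: located slot 0
  6: audit_lot: inputs -4 and 2
Execution walk:
  sum_active([-2, -4, 11, 2], -2) -> None  [called from locate_pivot, line 9]
Origin of each log line:
  1: logged in main at line 38
  2: logged in settle_round at line 24
  3: logged in locate_pivot at line 8
  4: logged in sum_active at line 2
  5: logged in locate_pivot at line 10
A correct fix: line 3: replace `2` with `0`.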